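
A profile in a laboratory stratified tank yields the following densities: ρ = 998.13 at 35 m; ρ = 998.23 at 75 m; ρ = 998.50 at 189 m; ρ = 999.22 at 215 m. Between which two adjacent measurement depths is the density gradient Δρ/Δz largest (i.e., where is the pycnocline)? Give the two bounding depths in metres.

Compute the density gradient over each adjacent pair:
  35–75 m: Δρ/Δz = 0.10/40 = 2.5 × 10⁻³ kg m⁻⁴
  75–189 m: Δρ/Δz = 0.27/114 = 2.4 × 10⁻³ kg m⁻⁴
  189–215 m: Δρ/Δz = 0.72/26 = 0.028 kg m⁻⁴
The largest gradient is in the 189–215 m interval — the pycnocline.

189–215 m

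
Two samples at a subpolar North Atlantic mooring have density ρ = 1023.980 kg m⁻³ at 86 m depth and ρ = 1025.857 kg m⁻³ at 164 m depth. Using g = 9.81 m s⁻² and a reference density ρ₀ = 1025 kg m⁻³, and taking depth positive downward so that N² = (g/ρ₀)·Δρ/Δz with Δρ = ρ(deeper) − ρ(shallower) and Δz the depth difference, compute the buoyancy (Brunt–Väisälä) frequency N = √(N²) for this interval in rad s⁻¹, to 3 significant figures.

0.0152 rad s⁻¹

Δρ = 1025.857 − 1023.980 = 1.877 kg m⁻³ over Δz = 164 − 86 = 78 m.
N² = (9.81/1025) × (1.877/78) = 2.3031 × 10⁻⁴ s⁻².
N = √(2.3031 × 10⁻⁴) = 0.015176 rad s⁻¹ ≈ 0.0152 rad s⁻¹.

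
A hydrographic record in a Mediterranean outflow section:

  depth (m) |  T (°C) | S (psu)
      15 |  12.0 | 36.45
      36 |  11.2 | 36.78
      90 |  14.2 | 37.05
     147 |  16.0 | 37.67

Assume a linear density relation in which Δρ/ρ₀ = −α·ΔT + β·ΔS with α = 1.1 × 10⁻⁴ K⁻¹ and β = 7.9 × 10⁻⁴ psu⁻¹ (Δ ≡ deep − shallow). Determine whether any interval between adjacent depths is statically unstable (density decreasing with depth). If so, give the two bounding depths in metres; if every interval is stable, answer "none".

36–90 m

Evaluate Δρ/ρ₀ = −αΔT + βΔS across each adjacent pair:
  15–36 m: −αΔT+βΔS = −(1.1 × 10⁻⁴)(-0.8)+(7.9 × 10⁻⁴)(+0.33) = 3.5 × 10⁻⁴ → stable
  36–90 m: −αΔT+βΔS = −(1.1 × 10⁻⁴)(+3.0)+(7.9 × 10⁻⁴)(+0.27) = -1.2 × 10⁻⁴ → UNSTABLE
  90–147 m: −αΔT+βΔS = −(1.1 × 10⁻⁴)(+1.8)+(7.9 × 10⁻⁴)(+0.62) = 2.9 × 10⁻⁴ → stable
The 36–90 m interval has Δρ < 0: lighter water underlies denser water.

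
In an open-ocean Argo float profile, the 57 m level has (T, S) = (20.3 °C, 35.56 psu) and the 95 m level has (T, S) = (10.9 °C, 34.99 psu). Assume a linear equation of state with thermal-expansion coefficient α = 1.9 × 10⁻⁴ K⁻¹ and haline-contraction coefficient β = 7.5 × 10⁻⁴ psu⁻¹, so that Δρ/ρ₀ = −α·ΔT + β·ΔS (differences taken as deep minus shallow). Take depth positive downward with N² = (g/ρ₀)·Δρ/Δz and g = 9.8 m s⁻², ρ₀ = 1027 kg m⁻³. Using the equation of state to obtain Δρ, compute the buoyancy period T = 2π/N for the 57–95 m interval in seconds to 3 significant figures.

ΔT = -9.4 K, ΔS = -0.57 psu (deep − shallow).
Δρ/ρ₀ = −αΔT + βΔS = 1.786 × 10⁻³ − 4.275 × 10⁻⁴ = 1.3585 × 10⁻³, so Δρ ≈ 1.395 kg m⁻³.
N² = (g/ρ₀)·Δρ/Δz = g·(Δρ/ρ₀)/Δz = 9.8 × 1.3585 × 10⁻³ / 38 = 3.5035 × 10⁻⁴ s⁻².
N = √(3.5035 × 10⁻⁴) = 0.018718 rad s⁻¹ → T = 2π/N = 335.68 s ≈ 336 s.

336 s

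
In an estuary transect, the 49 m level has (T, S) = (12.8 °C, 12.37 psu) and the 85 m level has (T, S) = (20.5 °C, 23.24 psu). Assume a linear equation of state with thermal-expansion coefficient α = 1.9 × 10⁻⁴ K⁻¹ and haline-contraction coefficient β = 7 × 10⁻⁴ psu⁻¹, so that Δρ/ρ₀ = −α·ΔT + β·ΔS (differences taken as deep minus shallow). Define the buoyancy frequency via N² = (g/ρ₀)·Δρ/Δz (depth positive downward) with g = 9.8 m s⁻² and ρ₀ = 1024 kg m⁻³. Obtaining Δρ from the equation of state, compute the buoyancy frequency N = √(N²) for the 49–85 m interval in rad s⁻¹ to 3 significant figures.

ΔT = +7.7 K, ΔS = +10.87 psu (deep − shallow).
Δρ/ρ₀ = −αΔT + βΔS = -1.463 × 10⁻³ + 7.609 × 10⁻³ = 6.146 × 10⁻³, so Δρ ≈ 6.294 kg m⁻³.
N² = (g/ρ₀)·Δρ/Δz = g·(Δρ/ρ₀)/Δz = 9.8 × 6.146 × 10⁻³ / 36 = 1.6731 × 10⁻³ s⁻².
N = √(1.6731 × 10⁻³) = 0.040904 rad s⁻¹ ≈ 0.0409 rad s⁻¹.

0.0409 rad s⁻¹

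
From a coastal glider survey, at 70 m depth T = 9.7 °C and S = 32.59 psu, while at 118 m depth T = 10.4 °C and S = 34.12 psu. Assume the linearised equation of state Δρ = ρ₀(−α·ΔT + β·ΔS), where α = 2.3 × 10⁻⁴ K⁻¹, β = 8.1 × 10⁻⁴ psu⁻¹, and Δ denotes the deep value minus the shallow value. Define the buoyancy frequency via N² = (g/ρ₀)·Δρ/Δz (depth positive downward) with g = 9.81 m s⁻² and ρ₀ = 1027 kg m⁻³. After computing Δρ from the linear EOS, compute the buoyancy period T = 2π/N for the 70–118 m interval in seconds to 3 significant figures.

423 s

ΔT = +0.7 K, ΔS = +1.53 psu (deep − shallow).
Δρ/ρ₀ = −αΔT + βΔS = -1.61 × 10⁻⁴ + 1.2393 × 10⁻³ = 1.0783 × 10⁻³, so Δρ ≈ 1.107 kg m⁻³.
N² = (g/ρ₀)·Δρ/Δz = g·(Δρ/ρ₀)/Δz = 9.81 × 1.0783 × 10⁻³ / 48 = 2.2038 × 10⁻⁴ s⁻².
N = √(2.2038 × 10⁻⁴) = 0.014845 rad s⁻¹ → T = 2π/N = 423.25 s ≈ 423 s.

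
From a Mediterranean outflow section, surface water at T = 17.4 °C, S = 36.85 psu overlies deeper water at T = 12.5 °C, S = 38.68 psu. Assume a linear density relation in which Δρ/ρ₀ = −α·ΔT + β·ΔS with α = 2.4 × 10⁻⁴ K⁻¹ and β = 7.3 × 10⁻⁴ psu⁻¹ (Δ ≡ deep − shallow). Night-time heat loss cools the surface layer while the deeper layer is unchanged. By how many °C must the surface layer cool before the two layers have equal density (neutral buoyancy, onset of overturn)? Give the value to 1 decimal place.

Neutral buoyancy requires Δρ = 0, i.e. −α(T_deep − T_surf′) + β(S_deep − S_surf) = 0.
T_surf′ = T_deep − (β/α)·ΔS = 12.5 − (7.3 × 10⁻⁴/2.4 × 10⁻⁴)·(+1.83) = 6.934 °C.
Cooling required: 17.4 − (6.934) = 10.466 °C.

10.5 °C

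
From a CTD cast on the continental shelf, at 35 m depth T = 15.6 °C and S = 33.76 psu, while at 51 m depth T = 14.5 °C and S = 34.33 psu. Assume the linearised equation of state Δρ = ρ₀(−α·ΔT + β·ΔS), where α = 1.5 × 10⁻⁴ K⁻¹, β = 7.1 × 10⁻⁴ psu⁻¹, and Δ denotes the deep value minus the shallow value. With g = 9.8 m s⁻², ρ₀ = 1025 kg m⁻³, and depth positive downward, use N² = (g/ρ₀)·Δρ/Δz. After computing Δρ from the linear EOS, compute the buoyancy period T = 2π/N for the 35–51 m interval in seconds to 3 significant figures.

336 s

ΔT = -1.1 K, ΔS = +0.57 psu (deep − shallow).
Δρ/ρ₀ = −αΔT + βΔS = 1.65 × 10⁻⁴ + 4.047 × 10⁻⁴ = 5.697 × 10⁻⁴, so Δρ ≈ 0.5839 kg m⁻³.
N² = (g/ρ₀)·Δρ/Δz = g·(Δρ/ρ₀)/Δz = 9.8 × 5.697 × 10⁻⁴ / 16 = 3.4894 × 10⁻⁴ s⁻².
N = √(3.4894 × 10⁻⁴) = 0.018680 rad s⁻¹ → T = 2π/N = 336.36 s ≈ 336 s.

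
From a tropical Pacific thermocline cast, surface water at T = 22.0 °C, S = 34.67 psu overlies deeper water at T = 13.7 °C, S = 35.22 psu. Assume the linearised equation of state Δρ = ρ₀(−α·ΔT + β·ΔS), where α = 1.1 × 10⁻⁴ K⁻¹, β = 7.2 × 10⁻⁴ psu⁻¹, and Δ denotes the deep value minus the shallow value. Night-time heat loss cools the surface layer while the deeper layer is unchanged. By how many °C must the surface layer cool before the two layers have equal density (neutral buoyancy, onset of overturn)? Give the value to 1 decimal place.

11.9 °C

Neutral buoyancy requires Δρ = 0, i.e. −α(T_deep − T_surf′) + β(S_deep − S_surf) = 0.
T_surf′ = T_deep − (β/α)·ΔS = 13.7 − (7.2 × 10⁻⁴/1.1 × 10⁻⁴)·(+0.55) = 10.100 °C.
Cooling required: 22.0 − (10.100) = 11.900 °C.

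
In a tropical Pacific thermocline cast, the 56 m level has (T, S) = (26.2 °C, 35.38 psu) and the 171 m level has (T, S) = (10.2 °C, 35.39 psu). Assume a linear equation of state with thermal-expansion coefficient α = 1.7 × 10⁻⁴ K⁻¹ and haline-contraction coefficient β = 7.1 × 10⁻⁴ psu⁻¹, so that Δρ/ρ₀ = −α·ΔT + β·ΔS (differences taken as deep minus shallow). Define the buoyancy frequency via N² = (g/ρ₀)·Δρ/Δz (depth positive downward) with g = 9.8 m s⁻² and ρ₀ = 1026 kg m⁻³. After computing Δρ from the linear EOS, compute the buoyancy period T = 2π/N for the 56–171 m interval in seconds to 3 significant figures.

412 s

ΔT = -16.0 K, ΔS = +0.01 psu (deep − shallow).
Δρ/ρ₀ = −αΔT + βΔS = 2.72 × 10⁻³ + 7.10 × 10⁻⁶ = 2.7271 × 10⁻³, so Δρ ≈ 2.798 kg m⁻³.
N² = (g/ρ₀)·Δρ/Δz = g·(Δρ/ρ₀)/Δz = 9.8 × 2.7271 × 10⁻³ / 115 = 2.3240 × 10⁻⁴ s⁻².
N = √(2.3240 × 10⁻⁴) = 0.015245 rad s⁻¹ → T = 2π/N = 412.15 s ≈ 412 s.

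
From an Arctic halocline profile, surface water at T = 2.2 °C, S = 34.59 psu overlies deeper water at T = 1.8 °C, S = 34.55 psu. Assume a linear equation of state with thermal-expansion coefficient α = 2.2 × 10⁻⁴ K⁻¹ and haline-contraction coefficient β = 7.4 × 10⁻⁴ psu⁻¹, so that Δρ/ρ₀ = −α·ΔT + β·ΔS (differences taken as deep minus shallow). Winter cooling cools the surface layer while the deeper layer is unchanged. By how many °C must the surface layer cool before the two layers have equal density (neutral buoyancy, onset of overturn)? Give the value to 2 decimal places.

0.27 °C

Neutral buoyancy requires Δρ = 0, i.e. −α(T_deep − T_surf′) + β(S_deep − S_surf) = 0.
T_surf′ = T_deep − (β/α)·ΔS = 1.8 − (7.4 × 10⁻⁴/2.2 × 10⁻⁴)·(-0.04) = 1.9345 °C.
Cooling required: 2.2 − (1.9345) = 0.2655 °C.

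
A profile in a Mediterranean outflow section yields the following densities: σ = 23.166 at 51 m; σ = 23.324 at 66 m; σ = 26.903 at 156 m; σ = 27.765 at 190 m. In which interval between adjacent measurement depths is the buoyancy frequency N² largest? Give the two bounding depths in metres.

Compute the density gradient over each adjacent pair:
  51–66 m: Δρ/Δz = 0.158/15 = 0.011 kg m⁻⁴
  66–156 m: Δρ/Δz = 3.579/90 = 0.040 kg m⁻⁴
  156–190 m: Δρ/Δz = 0.862/34 = 0.025 kg m⁻⁴
The largest gradient is in the 66–156 m interval — the pycnocline.

66–156 m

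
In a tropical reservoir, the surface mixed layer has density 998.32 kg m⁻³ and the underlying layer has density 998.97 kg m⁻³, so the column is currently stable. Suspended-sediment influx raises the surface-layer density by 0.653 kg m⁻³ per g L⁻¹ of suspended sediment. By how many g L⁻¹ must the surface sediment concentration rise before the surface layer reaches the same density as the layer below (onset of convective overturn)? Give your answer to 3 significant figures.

0.995 g L⁻¹

Density deficit of the surface layer: 998.97 − 998.32 = 0.65 kg m⁻³.
Required change = 0.65 / 0.653 = 0.995 g L⁻¹.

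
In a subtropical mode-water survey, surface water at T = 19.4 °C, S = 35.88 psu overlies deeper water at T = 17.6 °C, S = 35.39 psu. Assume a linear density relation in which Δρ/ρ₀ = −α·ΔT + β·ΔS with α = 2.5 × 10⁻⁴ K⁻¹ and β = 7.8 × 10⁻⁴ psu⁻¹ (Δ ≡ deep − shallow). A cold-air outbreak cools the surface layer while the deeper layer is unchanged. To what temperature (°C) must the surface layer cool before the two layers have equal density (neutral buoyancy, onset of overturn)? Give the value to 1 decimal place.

Neutral buoyancy requires Δρ = 0, i.e. −α(T_deep − T_surf′) + β(S_deep − S_surf) = 0.
T_surf′ = T_deep − (β/α)·ΔS = 17.6 − (7.8 × 10⁻⁴/2.5 × 10⁻⁴)·(-0.49) = 19.129 °C.
Cooling required: 19.4 − (19.129) = 0.271 °C.

19.1 °C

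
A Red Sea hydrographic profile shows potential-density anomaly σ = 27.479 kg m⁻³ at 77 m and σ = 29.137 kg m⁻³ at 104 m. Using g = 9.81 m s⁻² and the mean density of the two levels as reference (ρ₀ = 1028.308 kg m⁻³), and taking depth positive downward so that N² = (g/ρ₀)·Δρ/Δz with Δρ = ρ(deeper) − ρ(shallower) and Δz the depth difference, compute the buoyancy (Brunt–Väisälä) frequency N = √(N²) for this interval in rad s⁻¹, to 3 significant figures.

Δρ = 1029.137 − 1027.479 = 1.658 kg m⁻³ over Δz = 104 − 77 = 27 m.
N² = (9.81/1028.308) × (1.658/27) = 5.8582 × 10⁻⁴ s⁻².
N = √(5.8582 × 10⁻⁴) = 0.024204 rad s⁻¹ ≈ 0.0242 rad s⁻¹.

0.0242 rad s⁻¹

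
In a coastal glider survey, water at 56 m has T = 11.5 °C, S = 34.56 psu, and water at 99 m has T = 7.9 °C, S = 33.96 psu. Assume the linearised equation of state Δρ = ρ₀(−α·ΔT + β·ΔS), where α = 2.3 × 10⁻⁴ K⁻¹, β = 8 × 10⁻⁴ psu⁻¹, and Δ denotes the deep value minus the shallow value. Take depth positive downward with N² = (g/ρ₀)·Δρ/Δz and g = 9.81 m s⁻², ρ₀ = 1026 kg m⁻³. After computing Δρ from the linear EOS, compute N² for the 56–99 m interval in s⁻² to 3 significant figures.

ΔT = -3.6 K, ΔS = -0.60 psu (deep − shallow).
Δρ/ρ₀ = −αΔT + βΔS = 8.28 × 10⁻⁴ − 4.80 × 10⁻⁴ = 3.48 × 10⁻⁴, so Δρ ≈ 0.3570 kg m⁻³.
N² = (g/ρ₀)·Δρ/Δz = g·(Δρ/ρ₀)/Δz = 9.81 × 3.48 × 10⁻⁴ / 43 = 7.9393 × 10⁻⁵ s⁻² ≈ 7.94 × 10⁻⁵ s⁻².

7.94 × 10⁻⁵ s⁻²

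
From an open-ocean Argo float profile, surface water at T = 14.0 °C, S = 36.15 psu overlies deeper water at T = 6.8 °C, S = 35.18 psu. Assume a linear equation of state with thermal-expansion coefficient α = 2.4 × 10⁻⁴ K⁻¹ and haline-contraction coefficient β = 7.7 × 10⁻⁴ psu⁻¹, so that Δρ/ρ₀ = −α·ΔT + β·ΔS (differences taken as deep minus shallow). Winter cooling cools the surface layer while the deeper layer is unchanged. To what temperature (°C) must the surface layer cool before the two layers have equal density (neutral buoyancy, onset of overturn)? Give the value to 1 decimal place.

Neutral buoyancy requires Δρ = 0, i.e. −α(T_deep − T_surf′) + β(S_deep − S_surf) = 0.
T_surf′ = T_deep − (β/α)·ΔS = 6.8 − (7.7 × 10⁻⁴/2.4 × 10⁻⁴)·(-0.97) = 9.912 °C.
Cooling required: 14.0 − (9.912) = 4.088 °C.

9.9 °C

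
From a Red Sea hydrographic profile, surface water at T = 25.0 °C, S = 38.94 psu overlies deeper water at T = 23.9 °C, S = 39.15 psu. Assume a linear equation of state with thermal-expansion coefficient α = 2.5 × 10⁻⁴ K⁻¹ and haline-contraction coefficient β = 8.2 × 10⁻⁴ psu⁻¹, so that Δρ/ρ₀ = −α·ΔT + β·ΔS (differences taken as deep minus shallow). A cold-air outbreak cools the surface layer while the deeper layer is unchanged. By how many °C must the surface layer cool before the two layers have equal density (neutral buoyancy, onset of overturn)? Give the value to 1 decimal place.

Neutral buoyancy requires Δρ = 0, i.e. −α(T_deep − T_surf′) + β(S_deep − S_surf) = 0.
T_surf′ = T_deep − (β/α)·ΔS = 23.9 − (8.2 × 10⁻⁴/2.5 × 10⁻⁴)·(+0.21) = 23.211 °C.
Cooling required: 25.0 − (23.211) = 1.789 °C.

1.8 °C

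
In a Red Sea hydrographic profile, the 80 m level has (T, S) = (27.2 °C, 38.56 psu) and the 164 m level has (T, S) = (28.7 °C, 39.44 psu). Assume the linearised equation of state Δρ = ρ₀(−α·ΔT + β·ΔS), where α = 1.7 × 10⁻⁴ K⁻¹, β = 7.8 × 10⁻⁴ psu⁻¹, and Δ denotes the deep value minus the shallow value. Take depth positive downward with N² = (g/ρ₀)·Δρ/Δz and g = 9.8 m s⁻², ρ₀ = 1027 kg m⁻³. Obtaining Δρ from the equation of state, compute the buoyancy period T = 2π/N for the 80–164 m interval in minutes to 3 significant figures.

14.8 min

ΔT = +1.5 K, ΔS = +0.88 psu (deep − shallow).
Δρ/ρ₀ = −αΔT + βΔS = -2.55 × 10⁻⁴ + 6.864 × 10⁻⁴ = 4.314 × 10⁻⁴, so Δρ ≈ 0.4430 kg m⁻³.
N² = (g/ρ₀)·Δρ/Δz = g·(Δρ/ρ₀)/Δz = 9.8 × 4.314 × 10⁻⁴ / 84 = 5.0330 × 10⁻⁵ s⁻².
N = √(5.0330 × 10⁻⁵) = 7.0944 × 10⁻³ rad s⁻¹ → T = 2π/N = 885.65 s = 14.761 min ≈ 14.8 min.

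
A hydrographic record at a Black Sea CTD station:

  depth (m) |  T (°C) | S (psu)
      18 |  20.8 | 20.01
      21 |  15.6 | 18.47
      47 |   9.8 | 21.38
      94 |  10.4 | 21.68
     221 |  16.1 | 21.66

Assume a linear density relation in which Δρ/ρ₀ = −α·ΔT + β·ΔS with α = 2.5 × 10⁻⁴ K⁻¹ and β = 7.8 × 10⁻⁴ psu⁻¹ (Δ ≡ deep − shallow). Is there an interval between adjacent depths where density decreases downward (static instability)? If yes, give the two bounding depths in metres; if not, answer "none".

94–221 m

Evaluate Δρ/ρ₀ = −αΔT + βΔS across each adjacent pair:
  18–21 m: −αΔT+βΔS = −(2.5 × 10⁻⁴)(-5.2)+(7.8 × 10⁻⁴)(-1.54) = 9.9 × 10⁻⁵ → stable
  21–47 m: −αΔT+βΔS = −(2.5 × 10⁻⁴)(-5.8)+(7.8 × 10⁻⁴)(+2.91) = 3.7 × 10⁻³ → stable
  47–94 m: −αΔT+βΔS = −(2.5 × 10⁻⁴)(+0.6)+(7.8 × 10⁻⁴)(+0.30) = 8.4 × 10⁻⁵ → stable
  94–221 m: −αΔT+βΔS = −(2.5 × 10⁻⁴)(+5.7)+(7.8 × 10⁻⁴)(-0.02) = -1.4 × 10⁻³ → UNSTABLE
The 94–221 m interval has Δρ < 0: lighter water underlies denser water.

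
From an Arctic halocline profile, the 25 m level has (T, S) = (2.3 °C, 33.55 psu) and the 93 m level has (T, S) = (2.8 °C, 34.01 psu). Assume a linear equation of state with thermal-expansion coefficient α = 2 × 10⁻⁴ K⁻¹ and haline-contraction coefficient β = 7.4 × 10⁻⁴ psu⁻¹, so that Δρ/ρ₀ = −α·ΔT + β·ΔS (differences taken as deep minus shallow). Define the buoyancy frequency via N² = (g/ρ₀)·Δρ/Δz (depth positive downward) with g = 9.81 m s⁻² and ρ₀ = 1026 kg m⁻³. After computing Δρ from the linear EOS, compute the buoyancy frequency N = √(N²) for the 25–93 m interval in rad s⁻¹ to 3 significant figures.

ΔT = +0.5 K, ΔS = +0.46 psu (deep − shallow).
Δρ/ρ₀ = −αΔT + βΔS = -1.00 × 10⁻⁴ + 3.404 × 10⁻⁴ = 2.404 × 10⁻⁴, so Δρ ≈ 0.2467 kg m⁻³.
N² = (g/ρ₀)·Δρ/Δz = g·(Δρ/ρ₀)/Δz = 9.81 × 2.404 × 10⁻⁴ / 68 = 3.4681 × 10⁻⁵ s⁻².
N = √(3.4681 × 10⁻⁵) = 5.8891 × 10⁻³ rad s⁻¹ ≈ 5.89 × 10⁻³ rad s⁻¹.

5.89 × 10⁻³ rad s⁻¹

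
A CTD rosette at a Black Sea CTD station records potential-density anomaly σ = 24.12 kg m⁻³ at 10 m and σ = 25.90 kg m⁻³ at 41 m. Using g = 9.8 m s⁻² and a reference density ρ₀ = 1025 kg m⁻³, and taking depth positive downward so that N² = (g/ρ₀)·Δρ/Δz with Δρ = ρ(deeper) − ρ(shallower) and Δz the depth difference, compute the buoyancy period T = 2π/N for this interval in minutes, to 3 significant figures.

4.47 min

Δρ = 1025.90 − 1024.12 = 1.78 kg m⁻³ over Δz = 41 − 10 = 31 m.
N² = (9.8/1025) × (1.78/31) = 5.4899 × 10⁻⁴ s⁻².
N = √(5.4899 × 10⁻⁴) = 0.023431 rad s⁻¹, so T = 2π/N = 268.16 s = 4.4693 min ≈ 4.47 min.
Since Δρ > 0 the layer is stably stratified.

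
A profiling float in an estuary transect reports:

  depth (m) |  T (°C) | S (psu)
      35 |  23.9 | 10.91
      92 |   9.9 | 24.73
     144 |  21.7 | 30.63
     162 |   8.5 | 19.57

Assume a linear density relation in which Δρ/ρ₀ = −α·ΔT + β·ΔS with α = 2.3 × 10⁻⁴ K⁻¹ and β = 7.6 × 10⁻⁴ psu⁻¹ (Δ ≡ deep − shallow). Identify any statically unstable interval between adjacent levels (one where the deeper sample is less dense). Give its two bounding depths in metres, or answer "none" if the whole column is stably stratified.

Evaluate Δρ/ρ₀ = −αΔT + βΔS across each adjacent pair:
  35–92 m: −αΔT+βΔS = −(2.3 × 10⁻⁴)(-14.0)+(7.6 × 10⁻⁴)(+13.82) = 0.014 → stable
  92–144 m: −αΔT+βΔS = −(2.3 × 10⁻⁴)(+11.8)+(7.6 × 10⁻⁴)(+5.90) = 1.8 × 10⁻³ → stable
  144–162 m: −αΔT+βΔS = −(2.3 × 10⁻⁴)(-13.2)+(7.6 × 10⁻⁴)(-11.06) = -5.4 × 10⁻³ → UNSTABLE
The 144–162 m interval has Δρ < 0: lighter water underlies denser water.

144–162 m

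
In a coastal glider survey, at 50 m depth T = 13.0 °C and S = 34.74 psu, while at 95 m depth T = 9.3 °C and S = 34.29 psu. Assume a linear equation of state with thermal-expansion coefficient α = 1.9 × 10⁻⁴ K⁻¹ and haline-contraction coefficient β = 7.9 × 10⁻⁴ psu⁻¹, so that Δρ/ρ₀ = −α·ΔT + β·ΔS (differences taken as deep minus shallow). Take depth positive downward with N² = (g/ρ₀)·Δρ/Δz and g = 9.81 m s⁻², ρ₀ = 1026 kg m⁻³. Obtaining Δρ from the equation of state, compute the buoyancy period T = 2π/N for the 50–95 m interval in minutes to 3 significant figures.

12.0 min

ΔT = -3.7 K, ΔS = -0.45 psu (deep − shallow).
Δρ/ρ₀ = −αΔT + βΔS = 7.03 × 10⁻⁴ − 3.555 × 10⁻⁴ = 3.475 × 10⁻⁴, so Δρ ≈ 0.3565 kg m⁻³.
N² = (g/ρ₀)·Δρ/Δz = g·(Δρ/ρ₀)/Δz = 9.81 × 3.475 × 10⁻⁴ / 45 = 7.5755 × 10⁻⁵ s⁻².
N = √(7.5755 × 10⁻⁵) = 8.7037 × 10⁻³ rad s⁻¹ → T = 2π/N = 721.90 s = 12.032 min ≈ 12.0 min.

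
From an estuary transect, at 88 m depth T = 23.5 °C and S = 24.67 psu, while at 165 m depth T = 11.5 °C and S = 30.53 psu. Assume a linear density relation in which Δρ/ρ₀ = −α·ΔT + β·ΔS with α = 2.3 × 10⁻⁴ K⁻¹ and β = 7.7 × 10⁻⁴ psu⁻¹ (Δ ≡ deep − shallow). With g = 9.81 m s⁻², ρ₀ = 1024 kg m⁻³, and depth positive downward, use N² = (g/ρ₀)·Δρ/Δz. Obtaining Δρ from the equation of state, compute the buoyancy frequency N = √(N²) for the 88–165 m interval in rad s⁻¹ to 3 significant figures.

ΔT = -12.0 K, ΔS = +5.86 psu (deep − shallow).
Δρ/ρ₀ = −αΔT + βΔS = 2.76 × 10⁻³ + 4.5122 × 10⁻³ = 7.2722 × 10⁻³, so Δρ ≈ 7.447 kg m⁻³.
N² = (g/ρ₀)·Δρ/Δz = g·(Δρ/ρ₀)/Δz = 9.81 × 7.2722 × 10⁻³ / 77 = 9.2650 × 10⁻⁴ s⁻².
N = √(9.2650 × 10⁻⁴) = 0.030438 rad s⁻¹ ≈ 0.0304 rad s⁻¹.

0.0304 rad s⁻¹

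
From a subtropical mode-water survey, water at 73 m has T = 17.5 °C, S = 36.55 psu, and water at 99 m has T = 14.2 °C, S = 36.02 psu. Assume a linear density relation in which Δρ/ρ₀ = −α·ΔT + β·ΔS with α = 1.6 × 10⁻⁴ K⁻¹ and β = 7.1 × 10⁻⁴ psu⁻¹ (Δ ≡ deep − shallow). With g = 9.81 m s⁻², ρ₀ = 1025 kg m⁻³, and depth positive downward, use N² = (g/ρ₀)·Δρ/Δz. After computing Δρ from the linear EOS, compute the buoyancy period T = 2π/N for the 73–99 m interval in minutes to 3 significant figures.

13.8 min

ΔT = -3.3 K, ΔS = -0.53 psu (deep − shallow).
Δρ/ρ₀ = −αΔT + βΔS = 5.28 × 10⁻⁴ − 3.763 × 10⁻⁴ = 1.517 × 10⁻⁴, so Δρ ≈ 0.1555 kg m⁻³.
N² = (g/ρ₀)·Δρ/Δz = g·(Δρ/ρ₀)/Δz = 9.81 × 1.517 × 10⁻⁴ / 26 = 5.7238 × 10⁻⁵ s⁻².
N = √(5.7238 × 10⁻⁵) = 7.5656 × 10⁻³ rad s⁻¹ → T = 2π/N = 830.49 s = 13.841 min ≈ 13.8 min.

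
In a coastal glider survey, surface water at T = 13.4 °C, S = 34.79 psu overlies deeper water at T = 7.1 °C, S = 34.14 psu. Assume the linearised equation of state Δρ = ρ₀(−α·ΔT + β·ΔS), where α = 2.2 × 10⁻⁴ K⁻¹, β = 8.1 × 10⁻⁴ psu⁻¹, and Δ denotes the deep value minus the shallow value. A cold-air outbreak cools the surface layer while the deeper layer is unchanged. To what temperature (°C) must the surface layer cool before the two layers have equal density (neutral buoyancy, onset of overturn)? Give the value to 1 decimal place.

Neutral buoyancy requires Δρ = 0, i.e. −α(T_deep − T_surf′) + β(S_deep − S_surf) = 0.
T_surf′ = T_deep − (β/α)·ΔS = 7.1 − (8.1 × 10⁻⁴/2.2 × 10⁻⁴)·(-0.65) = 9.493 °C.
Cooling required: 13.4 − (9.493) = 3.907 °C.

9.5 °C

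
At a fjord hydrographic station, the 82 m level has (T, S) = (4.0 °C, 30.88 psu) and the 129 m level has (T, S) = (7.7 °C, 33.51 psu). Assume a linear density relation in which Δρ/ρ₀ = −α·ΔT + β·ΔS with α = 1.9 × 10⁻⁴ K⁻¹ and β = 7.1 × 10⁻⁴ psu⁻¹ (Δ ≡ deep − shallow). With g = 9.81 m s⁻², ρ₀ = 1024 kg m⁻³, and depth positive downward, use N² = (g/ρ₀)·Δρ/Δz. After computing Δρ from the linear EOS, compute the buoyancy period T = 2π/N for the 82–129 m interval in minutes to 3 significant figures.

6.72 min

ΔT = +3.7 K, ΔS = +2.63 psu (deep − shallow).
Δρ/ρ₀ = −αΔT + βΔS = -7.03 × 10⁻⁴ + 1.8673 × 10⁻³ = 1.1643 × 10⁻³, so Δρ ≈ 1.192 kg m⁻³.
N² = (g/ρ₀)·Δρ/Δz = g·(Δρ/ρ₀)/Δz = 9.81 × 1.1643 × 10⁻³ / 47 = 2.4302 × 10⁻⁴ s⁻².
N = √(2.4302 × 10⁻⁴) = 0.015589 rad s⁻¹ → T = 2π/N = 403.05 s = 6.7175 min ≈ 6.72 min.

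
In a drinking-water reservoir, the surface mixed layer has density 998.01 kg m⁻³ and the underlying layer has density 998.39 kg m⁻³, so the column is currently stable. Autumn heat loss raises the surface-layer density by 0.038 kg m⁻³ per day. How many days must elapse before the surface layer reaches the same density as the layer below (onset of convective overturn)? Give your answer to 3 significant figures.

Density deficit of the surface layer: 998.39 − 998.01 = 0.38 kg m⁻³.
Required change = 0.38 / 0.038 = 10.0 days.

10.0 days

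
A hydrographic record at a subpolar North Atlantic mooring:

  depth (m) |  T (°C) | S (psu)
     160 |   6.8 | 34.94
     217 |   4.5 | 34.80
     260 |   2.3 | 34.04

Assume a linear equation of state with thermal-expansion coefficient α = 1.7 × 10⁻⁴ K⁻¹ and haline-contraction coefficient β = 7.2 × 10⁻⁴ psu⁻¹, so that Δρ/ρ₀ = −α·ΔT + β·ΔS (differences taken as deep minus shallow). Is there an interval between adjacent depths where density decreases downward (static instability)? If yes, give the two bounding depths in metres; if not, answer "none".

Evaluate Δρ/ρ₀ = −αΔT + βΔS across each adjacent pair:
  160–217 m: −αΔT+βΔS = −(1.7 × 10⁻⁴)(-2.3)+(7.2 × 10⁻⁴)(-0.14) = 2.9 × 10⁻⁴ → stable
  217–260 m: −αΔT+βΔS = −(1.7 × 10⁻⁴)(-2.2)+(7.2 × 10⁻⁴)(-0.76) = -1.7 × 10⁻⁴ → UNSTABLE
The 217–260 m interval has Δρ < 0: lighter water underlies denser water.

217–260 m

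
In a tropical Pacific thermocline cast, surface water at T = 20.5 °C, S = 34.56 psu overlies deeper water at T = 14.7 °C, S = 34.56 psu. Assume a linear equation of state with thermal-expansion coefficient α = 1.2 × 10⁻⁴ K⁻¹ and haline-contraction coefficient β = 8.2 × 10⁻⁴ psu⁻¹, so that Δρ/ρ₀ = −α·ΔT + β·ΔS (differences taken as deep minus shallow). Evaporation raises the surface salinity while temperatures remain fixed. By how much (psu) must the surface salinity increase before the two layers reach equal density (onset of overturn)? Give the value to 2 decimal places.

0.85 psu

Neutral buoyancy requires −α(T_deep − T_surf) + β(S_deep − S_surf′) = 0.
S_surf′ = S_deep − (α/β)·ΔT = 34.56 − (1.2 × 10⁻⁴/8.2 × 10⁻⁴)·(-5.8) = 35.4088 psu.
Increase required: 35.4088 − 34.56 = 0.8488 psu.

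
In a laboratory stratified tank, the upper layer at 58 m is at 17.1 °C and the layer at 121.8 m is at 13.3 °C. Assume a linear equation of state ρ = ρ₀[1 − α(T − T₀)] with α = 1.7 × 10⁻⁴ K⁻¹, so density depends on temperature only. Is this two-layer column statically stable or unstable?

stable

ΔT = 13.3 − 17.1 = -3.8 K, so Δρ/ρ₀ = −αΔT = 6.46 × 10⁻⁴.
Δρ/ρ₀ > 0, so Δρ > 0: deeper water is denser → statically stable.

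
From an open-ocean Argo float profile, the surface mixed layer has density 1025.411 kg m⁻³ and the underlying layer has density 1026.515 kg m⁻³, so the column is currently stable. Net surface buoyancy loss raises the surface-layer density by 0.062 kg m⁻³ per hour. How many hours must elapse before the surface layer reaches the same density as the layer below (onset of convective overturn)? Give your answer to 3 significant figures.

Density deficit of the surface layer: 1026.515 − 1025.411 = 1.104 kg m⁻³.
Required change = 1.104 / 0.062 = 17.8 hours.

17.8 hours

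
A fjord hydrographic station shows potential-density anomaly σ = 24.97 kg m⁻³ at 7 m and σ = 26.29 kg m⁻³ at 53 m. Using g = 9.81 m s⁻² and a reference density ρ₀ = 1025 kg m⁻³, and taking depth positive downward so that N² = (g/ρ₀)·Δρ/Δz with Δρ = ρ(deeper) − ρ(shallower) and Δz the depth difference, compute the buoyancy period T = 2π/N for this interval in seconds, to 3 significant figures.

Δρ = 1026.29 − 1024.97 = 1.32 kg m⁻³ over Δz = 53 − 7 = 46 m.
N² = (9.81/1025) × (1.32/46) = 2.7464 × 10⁻⁴ s⁻².
N = √(2.7464 × 10⁻⁴) = 0.016572 rad s⁻¹, so T = 2π/N = 379.14 s ≈ 379 s.

379 s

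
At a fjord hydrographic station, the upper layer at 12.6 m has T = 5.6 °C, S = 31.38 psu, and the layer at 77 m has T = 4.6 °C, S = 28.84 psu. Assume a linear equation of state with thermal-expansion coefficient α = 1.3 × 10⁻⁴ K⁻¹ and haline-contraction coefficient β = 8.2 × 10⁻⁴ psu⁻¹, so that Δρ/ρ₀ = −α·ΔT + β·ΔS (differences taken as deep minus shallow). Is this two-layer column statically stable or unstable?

unstable

ΔT = 4.6 − 5.6 = -1.0 K and ΔS = 28.84 − 31.38 = -2.54 psu (deep − shallow).
−αΔT = 1.30 × 10⁻⁴; βΔS = -2.0828 × 10⁻³; sum Δρ/ρ₀ = -1.9528 × 10⁻³.
Δρ/ρ₀ < 0, so Δρ < 0: deeper water is lighter → statically unstable; the column would overturn.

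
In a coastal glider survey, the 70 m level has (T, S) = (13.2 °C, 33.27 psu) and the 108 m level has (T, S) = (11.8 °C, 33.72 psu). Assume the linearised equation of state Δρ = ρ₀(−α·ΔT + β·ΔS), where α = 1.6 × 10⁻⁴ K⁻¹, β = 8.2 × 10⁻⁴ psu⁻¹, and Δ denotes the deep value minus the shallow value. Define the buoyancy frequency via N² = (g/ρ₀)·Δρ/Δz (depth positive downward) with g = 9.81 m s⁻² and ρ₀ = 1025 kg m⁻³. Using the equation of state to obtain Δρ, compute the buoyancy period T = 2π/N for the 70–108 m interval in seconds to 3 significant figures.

ΔT = -1.4 K, ΔS = +0.45 psu (deep − shallow).
Δρ/ρ₀ = −αΔT + βΔS = 2.24 × 10⁻⁴ + 3.69 × 10⁻⁴ = 5.93 × 10⁻⁴, so Δρ ≈ 0.6078 kg m⁻³.
N² = (g/ρ₀)·Δρ/Δz = g·(Δρ/ρ₀)/Δz = 9.81 × 5.93 × 10⁻⁴ / 38 = 1.5309 × 10⁻⁴ s⁻².
N = √(1.5309 × 10⁻⁴) = 0.012373 rad s⁻¹ → T = 2π/N = 507.81 s ≈ 508 s.

508 s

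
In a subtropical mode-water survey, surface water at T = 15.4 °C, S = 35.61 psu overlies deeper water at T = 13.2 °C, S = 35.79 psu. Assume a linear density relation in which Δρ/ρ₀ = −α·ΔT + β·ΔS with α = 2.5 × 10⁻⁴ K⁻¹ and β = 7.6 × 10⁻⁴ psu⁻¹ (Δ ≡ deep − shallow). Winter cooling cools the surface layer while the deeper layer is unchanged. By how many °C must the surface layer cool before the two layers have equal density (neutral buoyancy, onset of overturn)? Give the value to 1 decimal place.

2.7 °C

Neutral buoyancy requires Δρ = 0, i.e. −α(T_deep − T_surf′) + β(S_deep − S_surf) = 0.
T_surf′ = T_deep − (β/α)·ΔS = 13.2 − (7.6 × 10⁻⁴/2.5 × 10⁻⁴)·(+0.18) = 12.653 °C.
Cooling required: 15.4 − (12.653) = 2.747 °C.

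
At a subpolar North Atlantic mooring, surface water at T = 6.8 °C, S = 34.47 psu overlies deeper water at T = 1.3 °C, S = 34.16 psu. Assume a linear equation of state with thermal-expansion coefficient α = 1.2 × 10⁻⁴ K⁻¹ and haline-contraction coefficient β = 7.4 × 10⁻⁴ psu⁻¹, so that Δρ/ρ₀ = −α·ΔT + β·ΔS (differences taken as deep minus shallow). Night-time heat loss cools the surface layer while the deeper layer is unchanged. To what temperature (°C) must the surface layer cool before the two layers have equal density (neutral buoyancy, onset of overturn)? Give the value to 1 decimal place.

3.2 °C

Neutral buoyancy requires Δρ = 0, i.e. −α(T_deep − T_surf′) + β(S_deep − S_surf) = 0.
T_surf′ = T_deep − (β/α)·ΔS = 1.3 − (7.4 × 10⁻⁴/1.2 × 10⁻⁴)·(-0.31) = 3.212 °C.
Cooling required: 6.8 − (3.212) = 3.588 °C.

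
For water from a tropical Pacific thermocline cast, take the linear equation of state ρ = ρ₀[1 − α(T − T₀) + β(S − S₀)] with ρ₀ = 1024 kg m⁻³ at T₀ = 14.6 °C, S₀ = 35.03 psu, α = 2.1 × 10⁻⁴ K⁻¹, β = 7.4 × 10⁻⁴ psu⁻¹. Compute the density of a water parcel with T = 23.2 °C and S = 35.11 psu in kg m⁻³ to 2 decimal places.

1022.21 kg m⁻³

T − T₀ = +8.6 K, S − S₀ = +0.08 psu.
Bracket = 1 − α·(+8.6) + β·(+0.08) = 1 + (-1.7468 × 10⁻³) = 0.9982532.
ρ = 1024 × 0.9982532 = 1022.21 kg m⁻³.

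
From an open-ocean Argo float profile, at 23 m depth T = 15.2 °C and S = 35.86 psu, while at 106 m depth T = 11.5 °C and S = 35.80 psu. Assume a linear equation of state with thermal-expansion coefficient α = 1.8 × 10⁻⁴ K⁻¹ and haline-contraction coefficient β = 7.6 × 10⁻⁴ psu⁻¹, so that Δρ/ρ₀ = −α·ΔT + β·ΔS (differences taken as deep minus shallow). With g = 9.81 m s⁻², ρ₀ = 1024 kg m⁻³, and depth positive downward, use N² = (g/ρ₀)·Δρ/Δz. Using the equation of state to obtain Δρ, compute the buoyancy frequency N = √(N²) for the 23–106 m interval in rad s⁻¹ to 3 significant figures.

ΔT = -3.7 K, ΔS = -0.06 psu (deep − shallow).
Δρ/ρ₀ = −αΔT + βΔS = 6.66 × 10⁻⁴ − 4.56 × 10⁻⁵ = 6.204 × 10⁻⁴, so Δρ ≈ 0.6353 kg m⁻³.
N² = (g/ρ₀)·Δρ/Δz = g·(Δρ/ρ₀)/Δz = 9.81 × 6.204 × 10⁻⁴ / 83 = 7.3327 × 10⁻⁵ s⁻².
N = √(7.3327 × 10⁻⁵) = 8.5631 × 10⁻³ rad s⁻¹ ≈ 8.56 × 10⁻³ rad s⁻¹.

8.56 × 10⁻³ rad s⁻¹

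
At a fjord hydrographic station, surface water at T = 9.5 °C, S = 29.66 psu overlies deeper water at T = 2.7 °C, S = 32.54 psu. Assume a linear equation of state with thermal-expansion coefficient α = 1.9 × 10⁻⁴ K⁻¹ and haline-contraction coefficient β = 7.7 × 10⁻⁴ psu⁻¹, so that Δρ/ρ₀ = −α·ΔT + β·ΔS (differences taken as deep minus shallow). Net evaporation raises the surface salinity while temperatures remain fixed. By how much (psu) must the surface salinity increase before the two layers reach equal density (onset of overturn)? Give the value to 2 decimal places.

Neutral buoyancy requires −α(T_deep − T_surf) + β(S_deep − S_surf′) = 0.
S_surf′ = S_deep − (α/β)·ΔT = 32.54 − (1.9 × 10⁻⁴/7.7 × 10⁻⁴)·(-6.8) = 34.2179 psu.
Increase required: 34.2179 − 29.66 = 4.5579 psu.

4.56 psu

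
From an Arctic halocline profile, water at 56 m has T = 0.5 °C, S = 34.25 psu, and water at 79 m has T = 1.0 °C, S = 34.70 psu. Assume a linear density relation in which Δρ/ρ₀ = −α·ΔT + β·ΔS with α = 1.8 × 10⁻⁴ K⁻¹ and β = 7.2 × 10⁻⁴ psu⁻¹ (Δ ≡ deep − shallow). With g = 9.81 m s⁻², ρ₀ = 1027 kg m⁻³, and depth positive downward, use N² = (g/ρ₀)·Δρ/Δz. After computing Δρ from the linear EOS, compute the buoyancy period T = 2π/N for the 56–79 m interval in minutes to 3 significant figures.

10.5 min

ΔT = +0.5 K, ΔS = +0.45 psu (deep − shallow).
Δρ/ρ₀ = −αΔT + βΔS = -9.00 × 10⁻⁵ + 3.24 × 10⁻⁴ = 2.34 × 10⁻⁴, so Δρ ≈ 0.2403 kg m⁻³.
N² = (g/ρ₀)·Δρ/Δz = g·(Δρ/ρ₀)/Δz = 9.81 × 2.34 × 10⁻⁴ / 23 = 9.9806 × 10⁻⁵ s⁻².
N = √(9.9806 × 10⁻⁵) = 9.9903 × 10⁻³ rad s⁻¹ → T = 2π/N = 628.93 s = 10.482 min ≈ 10.5 min.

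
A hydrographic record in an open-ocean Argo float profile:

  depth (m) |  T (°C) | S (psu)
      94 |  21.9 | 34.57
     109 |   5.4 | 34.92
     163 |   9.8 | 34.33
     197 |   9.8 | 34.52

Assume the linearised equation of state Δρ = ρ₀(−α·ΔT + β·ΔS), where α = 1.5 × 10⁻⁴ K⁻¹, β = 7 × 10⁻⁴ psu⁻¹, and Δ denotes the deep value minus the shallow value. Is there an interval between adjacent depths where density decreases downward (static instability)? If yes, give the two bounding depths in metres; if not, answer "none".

109–163 m

Evaluate Δρ/ρ₀ = −αΔT + βΔS across each adjacent pair:
  94–109 m: −αΔT+βΔS = −(1.5 × 10⁻⁴)(-16.5)+(7 × 10⁻⁴)(+0.35) = 2.7 × 10⁻³ → stable
  109–163 m: −αΔT+βΔS = −(1.5 × 10⁻⁴)(+4.4)+(7 × 10⁻⁴)(-0.59) = -1.1 × 10⁻³ → UNSTABLE
  163–197 m: −αΔT+βΔS = −(1.5 × 10⁻⁴)(+0.0)+(7 × 10⁻⁴)(+0.19) = 1.3 × 10⁻⁴ → stable
The 109–163 m interval has Δρ < 0: lighter water underlies denser water.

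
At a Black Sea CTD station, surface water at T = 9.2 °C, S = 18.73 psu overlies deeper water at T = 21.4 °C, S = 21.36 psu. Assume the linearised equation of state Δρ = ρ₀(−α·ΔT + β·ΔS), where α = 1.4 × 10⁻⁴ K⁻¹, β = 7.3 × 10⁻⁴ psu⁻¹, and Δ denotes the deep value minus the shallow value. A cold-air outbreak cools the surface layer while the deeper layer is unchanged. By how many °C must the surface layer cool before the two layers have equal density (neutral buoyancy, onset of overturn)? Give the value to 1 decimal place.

Neutral buoyancy requires Δρ = 0, i.e. −α(T_deep − T_surf′) + β(S_deep − S_surf) = 0.
T_surf′ = T_deep − (β/α)·ΔS = 21.4 − (7.3 × 10⁻⁴/1.4 × 10⁻⁴)·(+2.63) = 7.686 °C.
Cooling required: 9.2 − (7.686) = 1.514 °C.

1.5 °C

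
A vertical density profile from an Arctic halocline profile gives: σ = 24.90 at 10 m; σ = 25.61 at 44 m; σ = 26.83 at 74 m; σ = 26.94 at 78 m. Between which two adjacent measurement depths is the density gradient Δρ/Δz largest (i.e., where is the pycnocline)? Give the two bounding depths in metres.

44–74 m

Compute the density gradient over each adjacent pair:
  10–44 m: Δρ/Δz = 0.71/34 = 0.021 kg m⁻⁴
  44–74 m: Δρ/Δz = 1.22/30 = 0.041 kg m⁻⁴
  74–78 m: Δρ/Δz = 0.11/4 = 0.028 kg m⁻⁴
The largest gradient is in the 44–74 m interval — the pycnocline.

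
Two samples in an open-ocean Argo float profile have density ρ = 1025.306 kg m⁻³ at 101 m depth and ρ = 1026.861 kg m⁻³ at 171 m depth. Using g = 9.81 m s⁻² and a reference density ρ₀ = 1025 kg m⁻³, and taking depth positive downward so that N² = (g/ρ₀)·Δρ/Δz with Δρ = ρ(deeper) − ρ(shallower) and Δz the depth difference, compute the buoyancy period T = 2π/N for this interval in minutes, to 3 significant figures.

Δρ = 1026.861 − 1025.306 = 1.555 kg m⁻³ over Δz = 171 − 101 = 70 m.
N² = (9.81/1025) × (1.555/70) = 2.1261 × 10⁻⁴ s⁻².
N = √(2.1261 × 10⁻⁴) = 0.014581 rad s⁻¹, so T = 2π/N = 430.92 s = 7.1820 min ≈ 7.18 min.

7.18 min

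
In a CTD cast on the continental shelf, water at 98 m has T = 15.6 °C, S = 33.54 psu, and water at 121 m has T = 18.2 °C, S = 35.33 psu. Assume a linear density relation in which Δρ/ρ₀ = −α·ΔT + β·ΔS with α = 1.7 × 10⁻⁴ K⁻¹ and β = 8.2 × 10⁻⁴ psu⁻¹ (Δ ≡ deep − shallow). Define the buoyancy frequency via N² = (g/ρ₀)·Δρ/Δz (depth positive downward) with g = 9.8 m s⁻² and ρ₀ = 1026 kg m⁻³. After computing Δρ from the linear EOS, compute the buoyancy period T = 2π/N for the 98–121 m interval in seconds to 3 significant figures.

301 s

ΔT = +2.6 K, ΔS = +1.79 psu (deep − shallow).
Δρ/ρ₀ = −αΔT + βΔS = -4.42 × 10⁻⁴ + 1.4678 × 10⁻³ = 1.0258 × 10⁻³, so Δρ ≈ 1.052 kg m⁻³.
N² = (g/ρ₀)·Δρ/Δz = g·(Δρ/ρ₀)/Δz = 9.8 × 1.0258 × 10⁻³ / 23 = 4.3708 × 10⁻⁴ s⁻².
N = √(4.3708 × 10⁻⁴) = 0.020906 rad s⁻¹ → T = 2π/N = 300.54 s ≈ 301 s.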